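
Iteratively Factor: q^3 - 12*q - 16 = (q + 2)*(q^2 - 2*q - 8) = (q + 2)^2*(q - 4)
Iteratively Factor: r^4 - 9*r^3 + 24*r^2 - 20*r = (r - 2)*(r^3 - 7*r^2 + 10*r) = (r - 5)*(r - 2)*(r^2 - 2*r) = (r - 5)*(r - 2)^2*(r)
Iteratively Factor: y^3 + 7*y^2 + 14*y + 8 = (y + 4)*(y^2 + 3*y + 2) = (y + 2)*(y + 4)*(y + 1)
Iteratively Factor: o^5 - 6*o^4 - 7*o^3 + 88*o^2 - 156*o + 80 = (o - 2)*(o^4 - 4*o^3 - 15*o^2 + 58*o - 40) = (o - 2)*(o - 1)*(o^3 - 3*o^2 - 18*o + 40) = (o - 2)*(o - 1)*(o + 4)*(o^2 - 7*o + 10) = (o - 5)*(o - 2)*(o - 1)*(o + 4)*(o - 2)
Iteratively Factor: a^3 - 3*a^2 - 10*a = (a - 5)*(a^2 + 2*a) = a*(a - 5)*(a + 2)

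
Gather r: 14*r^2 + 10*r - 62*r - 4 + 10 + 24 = 14*r^2 - 52*r + 30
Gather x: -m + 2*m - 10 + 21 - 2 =m + 9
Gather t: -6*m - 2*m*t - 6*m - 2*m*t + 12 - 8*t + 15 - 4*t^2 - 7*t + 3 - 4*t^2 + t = -12*m - 8*t^2 + t*(-4*m - 14) + 30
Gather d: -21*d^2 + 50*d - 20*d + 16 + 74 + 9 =-21*d^2 + 30*d + 99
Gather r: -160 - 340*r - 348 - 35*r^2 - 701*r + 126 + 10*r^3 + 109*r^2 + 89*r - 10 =10*r^3 + 74*r^2 - 952*r - 392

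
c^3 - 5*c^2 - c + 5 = (c - 5)*(c - 1)*(c + 1)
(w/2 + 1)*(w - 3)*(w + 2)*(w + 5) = w^4/2 + 3*w^3 - 3*w^2/2 - 26*w - 30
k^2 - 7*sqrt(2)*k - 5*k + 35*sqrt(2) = (k - 5)*(k - 7*sqrt(2))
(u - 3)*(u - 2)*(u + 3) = u^3 - 2*u^2 - 9*u + 18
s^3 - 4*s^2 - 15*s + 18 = (s - 6)*(s - 1)*(s + 3)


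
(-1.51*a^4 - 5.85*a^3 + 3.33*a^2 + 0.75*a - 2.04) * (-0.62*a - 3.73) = 0.9362*a^5 + 9.2593*a^4 + 19.7559*a^3 - 12.8859*a^2 - 1.5327*a + 7.6092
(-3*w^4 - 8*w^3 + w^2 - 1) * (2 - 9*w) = 27*w^5 + 66*w^4 - 25*w^3 + 2*w^2 + 9*w - 2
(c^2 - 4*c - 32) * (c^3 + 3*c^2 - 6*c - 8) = c^5 - c^4 - 50*c^3 - 80*c^2 + 224*c + 256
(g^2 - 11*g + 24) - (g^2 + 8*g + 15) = 9 - 19*g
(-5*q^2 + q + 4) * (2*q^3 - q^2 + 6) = -10*q^5 + 7*q^4 + 7*q^3 - 34*q^2 + 6*q + 24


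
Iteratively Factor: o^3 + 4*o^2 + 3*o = (o)*(o^2 + 4*o + 3) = o*(o + 3)*(o + 1)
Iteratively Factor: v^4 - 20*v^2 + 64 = (v - 4)*(v^3 + 4*v^2 - 4*v - 16) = (v - 4)*(v + 2)*(v^2 + 2*v - 8) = (v - 4)*(v - 2)*(v + 2)*(v + 4)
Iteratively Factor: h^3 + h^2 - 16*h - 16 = (h - 4)*(h^2 + 5*h + 4) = (h - 4)*(h + 4)*(h + 1)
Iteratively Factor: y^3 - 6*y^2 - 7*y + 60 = (y - 5)*(y^2 - y - 12) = (y - 5)*(y + 3)*(y - 4)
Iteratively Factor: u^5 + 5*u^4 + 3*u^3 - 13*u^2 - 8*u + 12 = (u - 1)*(u^4 + 6*u^3 + 9*u^2 - 4*u - 12) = (u - 1)*(u + 2)*(u^3 + 4*u^2 + u - 6) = (u - 1)^2*(u + 2)*(u^2 + 5*u + 6) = (u - 1)^2*(u + 2)^2*(u + 3)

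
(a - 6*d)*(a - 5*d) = a^2 - 11*a*d + 30*d^2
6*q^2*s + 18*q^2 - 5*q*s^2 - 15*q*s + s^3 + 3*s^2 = (-3*q + s)*(-2*q + s)*(s + 3)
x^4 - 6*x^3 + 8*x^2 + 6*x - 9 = (x - 3)^2*(x - 1)*(x + 1)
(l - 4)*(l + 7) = l^2 + 3*l - 28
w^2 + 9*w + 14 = (w + 2)*(w + 7)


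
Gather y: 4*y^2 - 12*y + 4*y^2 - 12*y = 8*y^2 - 24*y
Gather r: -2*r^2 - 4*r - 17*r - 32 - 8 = -2*r^2 - 21*r - 40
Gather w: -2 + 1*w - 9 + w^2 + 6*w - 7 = w^2 + 7*w - 18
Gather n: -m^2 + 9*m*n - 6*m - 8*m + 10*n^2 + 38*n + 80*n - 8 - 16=-m^2 - 14*m + 10*n^2 + n*(9*m + 118) - 24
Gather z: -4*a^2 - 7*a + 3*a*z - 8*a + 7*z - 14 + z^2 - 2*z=-4*a^2 - 15*a + z^2 + z*(3*a + 5) - 14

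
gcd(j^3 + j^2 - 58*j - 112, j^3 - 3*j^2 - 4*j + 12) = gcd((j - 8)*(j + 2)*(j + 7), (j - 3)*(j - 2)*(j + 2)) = j + 2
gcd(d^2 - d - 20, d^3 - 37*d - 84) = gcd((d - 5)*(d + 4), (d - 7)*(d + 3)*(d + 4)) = d + 4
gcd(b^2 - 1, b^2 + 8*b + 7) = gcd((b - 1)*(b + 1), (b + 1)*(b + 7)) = b + 1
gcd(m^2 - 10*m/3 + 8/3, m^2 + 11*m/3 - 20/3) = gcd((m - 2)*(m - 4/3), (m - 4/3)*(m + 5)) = m - 4/3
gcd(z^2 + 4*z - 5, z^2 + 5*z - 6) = z - 1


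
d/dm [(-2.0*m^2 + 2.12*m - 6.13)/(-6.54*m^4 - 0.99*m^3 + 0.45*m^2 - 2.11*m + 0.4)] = (-26.16*m^5 + 39.6144*m^4 - 156.1632*m^3 - 14.9401*m^2 + 3.917*m - 12.0863)/(42.7716*m^8 + 12.9492*m^7 - 4.9059*m^6 + 26.7078*m^5 - 0.851700000000001*m^4 - 2.691*m^3 + 4.8121*m^2 - 1.688*m + 0.16)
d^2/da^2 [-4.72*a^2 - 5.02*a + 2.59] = -9.44000000000000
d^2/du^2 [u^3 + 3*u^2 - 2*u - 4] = 6*u + 6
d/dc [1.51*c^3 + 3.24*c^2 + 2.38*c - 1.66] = 4.53*c^2 + 6.48*c + 2.38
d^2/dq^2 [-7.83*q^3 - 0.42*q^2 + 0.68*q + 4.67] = -46.98*q - 0.84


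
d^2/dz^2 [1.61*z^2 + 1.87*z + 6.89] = 3.22000000000000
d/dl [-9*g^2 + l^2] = 2*l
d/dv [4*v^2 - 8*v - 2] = 8*v - 8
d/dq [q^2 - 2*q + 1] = 2*q - 2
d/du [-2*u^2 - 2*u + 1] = -4*u - 2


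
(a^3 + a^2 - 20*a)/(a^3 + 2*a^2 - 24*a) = (a + 5)/(a + 6)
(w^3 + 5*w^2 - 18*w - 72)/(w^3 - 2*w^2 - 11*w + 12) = (w + 6)/(w - 1)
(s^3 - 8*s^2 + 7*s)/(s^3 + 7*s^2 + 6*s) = (s^2 - 8*s + 7)/(s^2 + 7*s + 6)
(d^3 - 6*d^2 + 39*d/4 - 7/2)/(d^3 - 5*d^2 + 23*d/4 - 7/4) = (d - 2)/(d - 1)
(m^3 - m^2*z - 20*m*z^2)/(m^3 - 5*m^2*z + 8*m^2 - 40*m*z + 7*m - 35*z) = m*(m + 4*z)/(m^2 + 8*m + 7)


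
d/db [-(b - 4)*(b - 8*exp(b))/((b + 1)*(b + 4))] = (8*b^3*exp(b) - 9*b^2 - 64*b*exp(b) - 8*b + 64*exp(b) + 16)/(b^4 + 10*b^3 + 33*b^2 + 40*b + 16)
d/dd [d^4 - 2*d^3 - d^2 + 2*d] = 4*d^3 - 6*d^2 - 2*d + 2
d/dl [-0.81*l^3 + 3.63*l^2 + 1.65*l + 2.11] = -2.43*l^2 + 7.26*l + 1.65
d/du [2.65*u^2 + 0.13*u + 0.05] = 5.3*u + 0.13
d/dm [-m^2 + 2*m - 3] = 2 - 2*m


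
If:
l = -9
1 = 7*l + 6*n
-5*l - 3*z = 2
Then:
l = -9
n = 32/3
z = 43/3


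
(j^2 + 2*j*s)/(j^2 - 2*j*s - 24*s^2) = j*(-j - 2*s)/(-j^2 + 2*j*s + 24*s^2)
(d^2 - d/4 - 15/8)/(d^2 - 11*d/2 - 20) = (-8*d^2 + 2*d + 15)/(4*(-2*d^2 + 11*d + 40))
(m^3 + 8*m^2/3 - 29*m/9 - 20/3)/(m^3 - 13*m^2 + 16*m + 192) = (m^2 - m/3 - 20/9)/(m^2 - 16*m + 64)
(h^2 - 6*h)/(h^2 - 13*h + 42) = h/(h - 7)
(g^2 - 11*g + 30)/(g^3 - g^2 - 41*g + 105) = (g - 6)/(g^2 + 4*g - 21)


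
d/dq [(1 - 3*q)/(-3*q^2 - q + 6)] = (9*q^2 + 3*q - (3*q - 1)*(6*q + 1) - 18)/(3*q^2 + q - 6)^2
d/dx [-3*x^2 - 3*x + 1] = -6*x - 3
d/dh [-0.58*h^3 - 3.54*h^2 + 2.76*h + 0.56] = -1.74*h^2 - 7.08*h + 2.76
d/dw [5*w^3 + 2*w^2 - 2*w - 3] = 15*w^2 + 4*w - 2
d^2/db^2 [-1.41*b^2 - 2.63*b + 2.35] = -2.82000000000000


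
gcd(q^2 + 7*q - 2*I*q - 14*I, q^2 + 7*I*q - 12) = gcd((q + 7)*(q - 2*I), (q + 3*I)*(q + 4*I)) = 1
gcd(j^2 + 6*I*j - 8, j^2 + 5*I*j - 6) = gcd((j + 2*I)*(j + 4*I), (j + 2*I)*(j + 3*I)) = j + 2*I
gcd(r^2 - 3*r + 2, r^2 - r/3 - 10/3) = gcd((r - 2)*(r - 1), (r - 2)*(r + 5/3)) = r - 2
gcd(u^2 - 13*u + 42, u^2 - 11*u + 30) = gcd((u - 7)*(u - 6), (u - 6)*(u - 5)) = u - 6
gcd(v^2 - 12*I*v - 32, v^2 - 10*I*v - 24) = v - 4*I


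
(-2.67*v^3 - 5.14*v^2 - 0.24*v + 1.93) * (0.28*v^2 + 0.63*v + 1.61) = -0.7476*v^5 - 3.1213*v^4 - 7.6041*v^3 - 7.8862*v^2 + 0.8295*v + 3.1073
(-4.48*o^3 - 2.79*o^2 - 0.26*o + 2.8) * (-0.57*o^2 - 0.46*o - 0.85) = 2.5536*o^5 + 3.6511*o^4 + 5.2396*o^3 + 0.8951*o^2 - 1.067*o - 2.38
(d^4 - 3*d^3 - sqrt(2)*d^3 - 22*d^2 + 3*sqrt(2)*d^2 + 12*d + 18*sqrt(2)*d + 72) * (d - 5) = d^5 - 8*d^4 - sqrt(2)*d^4 - 7*d^3 + 8*sqrt(2)*d^3 + 3*sqrt(2)*d^2 + 122*d^2 - 90*sqrt(2)*d + 12*d - 360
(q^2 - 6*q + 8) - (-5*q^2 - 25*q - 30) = 6*q^2 + 19*q + 38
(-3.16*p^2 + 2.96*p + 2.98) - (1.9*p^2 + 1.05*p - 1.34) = -5.06*p^2 + 1.91*p + 4.32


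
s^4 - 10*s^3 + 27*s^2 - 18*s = s*(s - 6)*(s - 3)*(s - 1)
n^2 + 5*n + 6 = (n + 2)*(n + 3)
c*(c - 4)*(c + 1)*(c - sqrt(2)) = c^4 - 3*c^3 - sqrt(2)*c^3 - 4*c^2 + 3*sqrt(2)*c^2 + 4*sqrt(2)*c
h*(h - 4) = h^2 - 4*h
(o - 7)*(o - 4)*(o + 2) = o^3 - 9*o^2 + 6*o + 56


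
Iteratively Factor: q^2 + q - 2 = (q + 2)*(q - 1)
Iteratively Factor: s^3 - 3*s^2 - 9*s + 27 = (s - 3)*(s^2 - 9) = (s - 3)*(s + 3)*(s - 3)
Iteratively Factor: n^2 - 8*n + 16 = (n - 4)*(n - 4)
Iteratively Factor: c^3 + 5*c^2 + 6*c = (c)*(c^2 + 5*c + 6) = c*(c + 3)*(c + 2)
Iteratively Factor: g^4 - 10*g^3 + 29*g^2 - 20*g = (g - 1)*(g^3 - 9*g^2 + 20*g) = (g - 4)*(g - 1)*(g^2 - 5*g) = (g - 5)*(g - 4)*(g - 1)*(g)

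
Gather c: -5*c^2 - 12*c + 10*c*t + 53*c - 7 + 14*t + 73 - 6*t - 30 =-5*c^2 + c*(10*t + 41) + 8*t + 36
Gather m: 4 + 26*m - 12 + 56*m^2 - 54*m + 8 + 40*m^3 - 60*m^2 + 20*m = 40*m^3 - 4*m^2 - 8*m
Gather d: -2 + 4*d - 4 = 4*d - 6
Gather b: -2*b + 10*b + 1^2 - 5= 8*b - 4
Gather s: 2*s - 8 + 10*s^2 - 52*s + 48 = 10*s^2 - 50*s + 40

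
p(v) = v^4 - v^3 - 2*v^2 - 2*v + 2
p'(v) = 4*v^3 - 3*v^2 - 4*v - 2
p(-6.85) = 2445.00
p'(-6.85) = -1401.04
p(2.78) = 19.23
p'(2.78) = 49.63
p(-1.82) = 16.02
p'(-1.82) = -28.77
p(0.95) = -1.75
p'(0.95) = -5.08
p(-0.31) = 2.47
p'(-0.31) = -1.17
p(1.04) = -2.20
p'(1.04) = -4.91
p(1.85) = -3.16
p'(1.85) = 5.66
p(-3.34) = 148.08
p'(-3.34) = -171.15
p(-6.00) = 1454.00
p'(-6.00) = -950.00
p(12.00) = 18698.00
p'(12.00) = 6430.00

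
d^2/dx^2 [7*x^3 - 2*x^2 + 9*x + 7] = 42*x - 4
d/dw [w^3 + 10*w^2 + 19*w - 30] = 3*w^2 + 20*w + 19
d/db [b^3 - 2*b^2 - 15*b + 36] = 3*b^2 - 4*b - 15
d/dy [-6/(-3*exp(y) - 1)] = -18*exp(y)/(3*exp(y) + 1)^2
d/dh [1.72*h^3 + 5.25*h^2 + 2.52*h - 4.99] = 5.16*h^2 + 10.5*h + 2.52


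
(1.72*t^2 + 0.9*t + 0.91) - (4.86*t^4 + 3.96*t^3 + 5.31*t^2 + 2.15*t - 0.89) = -4.86*t^4 - 3.96*t^3 - 3.59*t^2 - 1.25*t + 1.8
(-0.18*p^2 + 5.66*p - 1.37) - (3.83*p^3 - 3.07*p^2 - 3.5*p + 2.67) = -3.83*p^3 + 2.89*p^2 + 9.16*p - 4.04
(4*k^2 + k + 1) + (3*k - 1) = 4*k^2 + 4*k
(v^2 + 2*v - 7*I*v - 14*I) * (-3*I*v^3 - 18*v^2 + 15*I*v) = -3*I*v^5 - 39*v^4 - 6*I*v^4 - 78*v^3 + 141*I*v^3 + 105*v^2 + 282*I*v^2 + 210*v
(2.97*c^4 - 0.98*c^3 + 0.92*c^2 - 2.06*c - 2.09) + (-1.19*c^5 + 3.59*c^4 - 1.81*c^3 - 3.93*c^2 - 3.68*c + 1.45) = -1.19*c^5 + 6.56*c^4 - 2.79*c^3 - 3.01*c^2 - 5.74*c - 0.64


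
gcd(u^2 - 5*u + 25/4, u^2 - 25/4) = u - 5/2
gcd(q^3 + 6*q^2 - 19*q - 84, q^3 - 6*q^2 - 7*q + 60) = q^2 - q - 12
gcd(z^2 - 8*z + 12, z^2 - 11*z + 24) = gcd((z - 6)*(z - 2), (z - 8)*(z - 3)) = 1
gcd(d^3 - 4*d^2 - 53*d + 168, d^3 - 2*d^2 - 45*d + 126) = d^2 + 4*d - 21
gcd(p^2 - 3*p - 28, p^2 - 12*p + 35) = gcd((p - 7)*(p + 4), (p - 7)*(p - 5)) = p - 7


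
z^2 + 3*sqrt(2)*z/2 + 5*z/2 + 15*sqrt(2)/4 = (z + 5/2)*(z + 3*sqrt(2)/2)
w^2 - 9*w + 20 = (w - 5)*(w - 4)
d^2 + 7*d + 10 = (d + 2)*(d + 5)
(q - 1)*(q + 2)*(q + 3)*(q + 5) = q^4 + 9*q^3 + 21*q^2 - q - 30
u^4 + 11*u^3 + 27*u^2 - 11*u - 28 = (u - 1)*(u + 1)*(u + 4)*(u + 7)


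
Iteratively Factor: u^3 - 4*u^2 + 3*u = (u - 3)*(u^2 - u) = (u - 3)*(u - 1)*(u)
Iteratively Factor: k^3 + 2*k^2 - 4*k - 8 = (k + 2)*(k^2 - 4) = (k - 2)*(k + 2)*(k + 2)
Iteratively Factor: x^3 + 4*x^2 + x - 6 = (x + 3)*(x^2 + x - 2) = (x + 2)*(x + 3)*(x - 1)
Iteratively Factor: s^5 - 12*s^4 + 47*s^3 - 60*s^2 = (s)*(s^4 - 12*s^3 + 47*s^2 - 60*s) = s*(s - 3)*(s^3 - 9*s^2 + 20*s) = s*(s - 5)*(s - 3)*(s^2 - 4*s) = s^2*(s - 5)*(s - 3)*(s - 4)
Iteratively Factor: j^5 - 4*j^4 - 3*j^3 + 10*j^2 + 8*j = (j - 2)*(j^4 - 2*j^3 - 7*j^2 - 4*j) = (j - 2)*(j + 1)*(j^3 - 3*j^2 - 4*j) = j*(j - 2)*(j + 1)*(j^2 - 3*j - 4) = j*(j - 4)*(j - 2)*(j + 1)*(j + 1)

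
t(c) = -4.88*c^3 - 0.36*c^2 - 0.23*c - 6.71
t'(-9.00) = -1179.59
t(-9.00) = 3523.72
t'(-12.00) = -2099.75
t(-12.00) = 8376.85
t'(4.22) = -263.98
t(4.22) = -380.83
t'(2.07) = -64.45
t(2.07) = -52.01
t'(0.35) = -2.28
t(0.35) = -7.04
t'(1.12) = -19.40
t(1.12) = -14.28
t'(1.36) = -28.29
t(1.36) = -19.96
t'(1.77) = -47.37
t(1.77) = -35.31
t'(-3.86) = -215.58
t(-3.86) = 269.47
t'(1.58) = -37.91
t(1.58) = -27.22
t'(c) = -14.64*c^2 - 0.72*c - 0.23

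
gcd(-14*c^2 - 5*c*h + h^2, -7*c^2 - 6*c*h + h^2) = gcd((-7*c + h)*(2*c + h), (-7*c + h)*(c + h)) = 7*c - h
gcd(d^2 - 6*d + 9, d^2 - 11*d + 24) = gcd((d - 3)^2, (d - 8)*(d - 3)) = d - 3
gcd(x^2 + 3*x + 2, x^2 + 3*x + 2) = x^2 + 3*x + 2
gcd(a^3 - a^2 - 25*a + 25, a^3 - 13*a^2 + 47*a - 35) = a^2 - 6*a + 5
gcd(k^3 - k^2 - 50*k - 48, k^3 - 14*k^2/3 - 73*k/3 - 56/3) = k^2 - 7*k - 8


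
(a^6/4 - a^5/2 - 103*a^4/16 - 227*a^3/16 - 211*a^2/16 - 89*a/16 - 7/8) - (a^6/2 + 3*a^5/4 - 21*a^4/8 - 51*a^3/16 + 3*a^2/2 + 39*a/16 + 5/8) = -a^6/4 - 5*a^5/4 - 61*a^4/16 - 11*a^3 - 235*a^2/16 - 8*a - 3/2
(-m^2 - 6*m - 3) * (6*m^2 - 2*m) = -6*m^4 - 34*m^3 - 6*m^2 + 6*m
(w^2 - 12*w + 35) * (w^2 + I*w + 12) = w^4 - 12*w^3 + I*w^3 + 47*w^2 - 12*I*w^2 - 144*w + 35*I*w + 420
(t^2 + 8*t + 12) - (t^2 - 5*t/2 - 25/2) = 21*t/2 + 49/2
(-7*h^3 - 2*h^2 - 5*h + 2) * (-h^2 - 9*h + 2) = 7*h^5 + 65*h^4 + 9*h^3 + 39*h^2 - 28*h + 4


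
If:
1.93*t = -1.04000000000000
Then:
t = -0.54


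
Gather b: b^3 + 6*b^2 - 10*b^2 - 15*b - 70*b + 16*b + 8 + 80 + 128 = b^3 - 4*b^2 - 69*b + 216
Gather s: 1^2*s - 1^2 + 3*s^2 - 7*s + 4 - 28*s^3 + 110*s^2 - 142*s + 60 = -28*s^3 + 113*s^2 - 148*s + 63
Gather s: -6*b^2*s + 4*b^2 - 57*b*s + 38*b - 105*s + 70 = 4*b^2 + 38*b + s*(-6*b^2 - 57*b - 105) + 70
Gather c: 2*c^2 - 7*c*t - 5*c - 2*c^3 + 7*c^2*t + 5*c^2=-2*c^3 + c^2*(7*t + 7) + c*(-7*t - 5)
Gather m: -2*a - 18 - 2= -2*a - 20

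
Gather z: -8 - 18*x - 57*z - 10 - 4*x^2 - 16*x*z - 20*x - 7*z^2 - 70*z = -4*x^2 - 38*x - 7*z^2 + z*(-16*x - 127) - 18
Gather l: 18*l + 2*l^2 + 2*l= 2*l^2 + 20*l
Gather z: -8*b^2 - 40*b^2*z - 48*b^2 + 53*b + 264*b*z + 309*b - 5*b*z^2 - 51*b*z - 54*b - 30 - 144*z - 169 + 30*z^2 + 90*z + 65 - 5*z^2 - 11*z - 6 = -56*b^2 + 308*b + z^2*(25 - 5*b) + z*(-40*b^2 + 213*b - 65) - 140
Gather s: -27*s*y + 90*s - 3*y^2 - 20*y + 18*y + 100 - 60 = s*(90 - 27*y) - 3*y^2 - 2*y + 40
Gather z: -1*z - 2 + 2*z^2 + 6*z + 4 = 2*z^2 + 5*z + 2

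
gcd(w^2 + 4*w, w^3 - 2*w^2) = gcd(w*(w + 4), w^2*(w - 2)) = w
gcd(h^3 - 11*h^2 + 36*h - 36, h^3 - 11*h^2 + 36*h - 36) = h^3 - 11*h^2 + 36*h - 36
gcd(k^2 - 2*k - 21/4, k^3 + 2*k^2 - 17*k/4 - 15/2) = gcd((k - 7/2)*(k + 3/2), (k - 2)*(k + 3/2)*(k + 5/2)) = k + 3/2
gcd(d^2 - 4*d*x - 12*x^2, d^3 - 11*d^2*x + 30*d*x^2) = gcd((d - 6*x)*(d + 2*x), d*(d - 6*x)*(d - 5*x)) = -d + 6*x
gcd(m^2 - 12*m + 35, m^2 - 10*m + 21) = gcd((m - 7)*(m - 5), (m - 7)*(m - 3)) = m - 7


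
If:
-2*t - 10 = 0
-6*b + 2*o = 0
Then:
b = o/3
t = -5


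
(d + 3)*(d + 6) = d^2 + 9*d + 18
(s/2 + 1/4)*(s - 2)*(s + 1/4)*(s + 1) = s^4/2 - s^3/8 - 21*s^2/16 - 13*s/16 - 1/8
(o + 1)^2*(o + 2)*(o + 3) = o^4 + 7*o^3 + 17*o^2 + 17*o + 6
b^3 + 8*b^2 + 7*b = b*(b + 1)*(b + 7)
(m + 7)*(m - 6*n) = m^2 - 6*m*n + 7*m - 42*n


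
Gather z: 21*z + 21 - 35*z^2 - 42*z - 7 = -35*z^2 - 21*z + 14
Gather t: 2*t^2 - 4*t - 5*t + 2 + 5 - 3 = 2*t^2 - 9*t + 4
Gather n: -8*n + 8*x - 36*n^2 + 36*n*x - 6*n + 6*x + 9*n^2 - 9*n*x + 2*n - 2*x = -27*n^2 + n*(27*x - 12) + 12*x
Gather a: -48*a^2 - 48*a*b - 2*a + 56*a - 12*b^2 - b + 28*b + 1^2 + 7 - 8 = -48*a^2 + a*(54 - 48*b) - 12*b^2 + 27*b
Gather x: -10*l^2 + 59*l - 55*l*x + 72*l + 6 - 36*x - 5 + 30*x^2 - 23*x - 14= -10*l^2 + 131*l + 30*x^2 + x*(-55*l - 59) - 13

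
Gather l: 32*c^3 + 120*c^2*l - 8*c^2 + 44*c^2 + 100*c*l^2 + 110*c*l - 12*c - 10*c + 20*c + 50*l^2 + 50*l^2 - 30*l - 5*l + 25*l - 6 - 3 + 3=32*c^3 + 36*c^2 - 2*c + l^2*(100*c + 100) + l*(120*c^2 + 110*c - 10) - 6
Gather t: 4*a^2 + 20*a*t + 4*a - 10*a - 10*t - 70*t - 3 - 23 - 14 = 4*a^2 - 6*a + t*(20*a - 80) - 40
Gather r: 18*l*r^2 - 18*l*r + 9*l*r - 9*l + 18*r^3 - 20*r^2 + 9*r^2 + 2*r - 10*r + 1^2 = -9*l + 18*r^3 + r^2*(18*l - 11) + r*(-9*l - 8) + 1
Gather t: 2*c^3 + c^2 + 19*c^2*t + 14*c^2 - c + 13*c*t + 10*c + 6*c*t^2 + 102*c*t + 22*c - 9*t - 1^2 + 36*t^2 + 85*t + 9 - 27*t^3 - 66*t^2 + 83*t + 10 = 2*c^3 + 15*c^2 + 31*c - 27*t^3 + t^2*(6*c - 30) + t*(19*c^2 + 115*c + 159) + 18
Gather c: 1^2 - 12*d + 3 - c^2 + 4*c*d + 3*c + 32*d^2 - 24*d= -c^2 + c*(4*d + 3) + 32*d^2 - 36*d + 4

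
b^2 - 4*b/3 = b*(b - 4/3)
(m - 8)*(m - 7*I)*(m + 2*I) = m^3 - 8*m^2 - 5*I*m^2 + 14*m + 40*I*m - 112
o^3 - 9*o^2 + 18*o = o*(o - 6)*(o - 3)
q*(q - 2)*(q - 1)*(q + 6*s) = q^4 + 6*q^3*s - 3*q^3 - 18*q^2*s + 2*q^2 + 12*q*s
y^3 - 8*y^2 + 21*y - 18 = (y - 3)^2*(y - 2)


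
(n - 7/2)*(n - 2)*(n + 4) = n^3 - 3*n^2/2 - 15*n + 28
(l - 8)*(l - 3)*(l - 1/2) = l^3 - 23*l^2/2 + 59*l/2 - 12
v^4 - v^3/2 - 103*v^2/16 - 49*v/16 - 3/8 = (v - 3)*(v + 1/4)^2*(v + 2)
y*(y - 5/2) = y^2 - 5*y/2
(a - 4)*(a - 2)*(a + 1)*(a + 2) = a^4 - 3*a^3 - 8*a^2 + 12*a + 16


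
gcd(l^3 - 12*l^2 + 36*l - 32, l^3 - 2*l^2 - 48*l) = l - 8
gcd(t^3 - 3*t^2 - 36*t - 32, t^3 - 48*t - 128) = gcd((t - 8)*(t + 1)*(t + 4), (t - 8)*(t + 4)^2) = t^2 - 4*t - 32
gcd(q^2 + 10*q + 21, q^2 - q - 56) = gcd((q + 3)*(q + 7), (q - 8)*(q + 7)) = q + 7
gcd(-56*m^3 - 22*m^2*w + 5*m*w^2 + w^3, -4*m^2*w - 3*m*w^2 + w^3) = -4*m + w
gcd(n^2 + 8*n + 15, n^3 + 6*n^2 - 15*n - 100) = n + 5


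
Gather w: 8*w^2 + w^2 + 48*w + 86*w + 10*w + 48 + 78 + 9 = 9*w^2 + 144*w + 135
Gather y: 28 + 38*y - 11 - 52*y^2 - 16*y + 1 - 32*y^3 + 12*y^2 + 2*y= -32*y^3 - 40*y^2 + 24*y + 18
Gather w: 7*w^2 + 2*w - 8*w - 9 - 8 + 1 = 7*w^2 - 6*w - 16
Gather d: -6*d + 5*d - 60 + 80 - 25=-d - 5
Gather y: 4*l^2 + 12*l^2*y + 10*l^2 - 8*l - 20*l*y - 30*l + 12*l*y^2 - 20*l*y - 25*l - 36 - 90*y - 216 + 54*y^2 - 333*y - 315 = 14*l^2 - 63*l + y^2*(12*l + 54) + y*(12*l^2 - 40*l - 423) - 567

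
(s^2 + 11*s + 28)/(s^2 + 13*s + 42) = (s + 4)/(s + 6)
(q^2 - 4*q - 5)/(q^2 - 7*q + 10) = (q + 1)/(q - 2)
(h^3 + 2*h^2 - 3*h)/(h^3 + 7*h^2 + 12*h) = (h - 1)/(h + 4)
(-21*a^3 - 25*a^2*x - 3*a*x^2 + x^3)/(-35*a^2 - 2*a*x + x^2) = (3*a^2 + 4*a*x + x^2)/(5*a + x)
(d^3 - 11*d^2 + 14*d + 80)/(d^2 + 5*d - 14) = (d^3 - 11*d^2 + 14*d + 80)/(d^2 + 5*d - 14)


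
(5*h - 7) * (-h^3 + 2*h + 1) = -5*h^4 + 7*h^3 + 10*h^2 - 9*h - 7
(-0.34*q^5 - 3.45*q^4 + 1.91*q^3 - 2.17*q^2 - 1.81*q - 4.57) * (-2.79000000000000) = 0.9486*q^5 + 9.6255*q^4 - 5.3289*q^3 + 6.0543*q^2 + 5.0499*q + 12.7503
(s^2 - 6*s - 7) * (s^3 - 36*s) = s^5 - 6*s^4 - 43*s^3 + 216*s^2 + 252*s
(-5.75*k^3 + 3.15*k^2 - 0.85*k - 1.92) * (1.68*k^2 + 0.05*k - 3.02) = -9.66*k^5 + 5.0045*k^4 + 16.0945*k^3 - 12.7811*k^2 + 2.471*k + 5.7984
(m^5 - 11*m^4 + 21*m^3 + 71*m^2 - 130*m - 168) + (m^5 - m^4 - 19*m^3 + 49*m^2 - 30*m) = 2*m^5 - 12*m^4 + 2*m^3 + 120*m^2 - 160*m - 168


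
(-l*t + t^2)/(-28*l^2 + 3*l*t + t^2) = t*(-l + t)/(-28*l^2 + 3*l*t + t^2)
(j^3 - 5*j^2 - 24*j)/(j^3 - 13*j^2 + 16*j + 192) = j/(j - 8)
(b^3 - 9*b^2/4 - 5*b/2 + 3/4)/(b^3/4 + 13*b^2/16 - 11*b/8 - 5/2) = 4*(4*b^3 - 9*b^2 - 10*b + 3)/(4*b^3 + 13*b^2 - 22*b - 40)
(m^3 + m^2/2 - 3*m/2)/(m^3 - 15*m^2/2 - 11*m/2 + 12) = m/(m - 8)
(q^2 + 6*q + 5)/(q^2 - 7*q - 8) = (q + 5)/(q - 8)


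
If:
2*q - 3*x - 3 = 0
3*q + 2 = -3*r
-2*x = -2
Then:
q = 3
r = -11/3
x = 1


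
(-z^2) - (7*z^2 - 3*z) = -8*z^2 + 3*z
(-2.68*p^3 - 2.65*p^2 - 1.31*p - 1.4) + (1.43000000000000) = -2.68*p^3 - 2.65*p^2 - 1.31*p + 0.03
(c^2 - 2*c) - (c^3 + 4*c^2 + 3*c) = -c^3 - 3*c^2 - 5*c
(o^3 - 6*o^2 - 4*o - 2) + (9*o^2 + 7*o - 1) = o^3 + 3*o^2 + 3*o - 3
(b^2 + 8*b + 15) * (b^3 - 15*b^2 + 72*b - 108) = b^5 - 7*b^4 - 33*b^3 + 243*b^2 + 216*b - 1620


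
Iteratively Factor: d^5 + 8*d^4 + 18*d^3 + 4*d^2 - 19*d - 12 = (d + 1)*(d^4 + 7*d^3 + 11*d^2 - 7*d - 12) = (d - 1)*(d + 1)*(d^3 + 8*d^2 + 19*d + 12) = (d - 1)*(d + 1)*(d + 4)*(d^2 + 4*d + 3) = (d - 1)*(d + 1)*(d + 3)*(d + 4)*(d + 1)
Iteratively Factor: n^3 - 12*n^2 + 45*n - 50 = (n - 2)*(n^2 - 10*n + 25) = (n - 5)*(n - 2)*(n - 5)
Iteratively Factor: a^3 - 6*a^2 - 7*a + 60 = (a - 5)*(a^2 - a - 12) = (a - 5)*(a + 3)*(a - 4)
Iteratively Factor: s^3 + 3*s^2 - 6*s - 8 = (s + 4)*(s^2 - s - 2) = (s + 1)*(s + 4)*(s - 2)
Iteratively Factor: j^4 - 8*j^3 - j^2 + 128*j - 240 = (j + 4)*(j^3 - 12*j^2 + 47*j - 60) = (j - 4)*(j + 4)*(j^2 - 8*j + 15) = (j - 4)*(j - 3)*(j + 4)*(j - 5)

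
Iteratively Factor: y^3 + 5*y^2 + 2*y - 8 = (y + 4)*(y^2 + y - 2) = (y - 1)*(y + 4)*(y + 2)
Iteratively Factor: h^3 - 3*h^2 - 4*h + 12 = (h + 2)*(h^2 - 5*h + 6) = (h - 3)*(h + 2)*(h - 2)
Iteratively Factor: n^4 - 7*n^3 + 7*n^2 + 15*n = (n)*(n^3 - 7*n^2 + 7*n + 15) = n*(n + 1)*(n^2 - 8*n + 15) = n*(n - 5)*(n + 1)*(n - 3)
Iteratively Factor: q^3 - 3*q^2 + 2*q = (q - 2)*(q^2 - q) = q*(q - 2)*(q - 1)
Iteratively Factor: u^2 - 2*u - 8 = (u - 4)*(u + 2)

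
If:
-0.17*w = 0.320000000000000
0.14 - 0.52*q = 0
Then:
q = 0.27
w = -1.88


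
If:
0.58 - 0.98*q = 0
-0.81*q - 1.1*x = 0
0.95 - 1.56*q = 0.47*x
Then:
No Solution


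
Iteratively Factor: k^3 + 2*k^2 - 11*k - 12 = (k + 4)*(k^2 - 2*k - 3) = (k + 1)*(k + 4)*(k - 3)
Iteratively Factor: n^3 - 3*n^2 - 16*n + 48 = (n - 4)*(n^2 + n - 12) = (n - 4)*(n + 4)*(n - 3)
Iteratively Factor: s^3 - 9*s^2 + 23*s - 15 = (s - 5)*(s^2 - 4*s + 3) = (s - 5)*(s - 1)*(s - 3)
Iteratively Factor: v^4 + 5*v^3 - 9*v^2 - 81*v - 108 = (v + 3)*(v^3 + 2*v^2 - 15*v - 36) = (v + 3)^2*(v^2 - v - 12) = (v + 3)^3*(v - 4)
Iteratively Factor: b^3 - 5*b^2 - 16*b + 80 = (b - 4)*(b^2 - b - 20) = (b - 4)*(b + 4)*(b - 5)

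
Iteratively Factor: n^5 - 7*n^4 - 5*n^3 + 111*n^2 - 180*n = (n + 4)*(n^4 - 11*n^3 + 39*n^2 - 45*n) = (n - 3)*(n + 4)*(n^3 - 8*n^2 + 15*n) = (n - 3)^2*(n + 4)*(n^2 - 5*n) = (n - 5)*(n - 3)^2*(n + 4)*(n)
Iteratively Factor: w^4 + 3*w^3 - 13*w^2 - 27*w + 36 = (w - 1)*(w^3 + 4*w^2 - 9*w - 36) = (w - 1)*(w + 3)*(w^2 + w - 12) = (w - 1)*(w + 3)*(w + 4)*(w - 3)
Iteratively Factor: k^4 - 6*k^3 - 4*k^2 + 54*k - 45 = (k - 1)*(k^3 - 5*k^2 - 9*k + 45) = (k - 5)*(k - 1)*(k^2 - 9) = (k - 5)*(k - 3)*(k - 1)*(k + 3)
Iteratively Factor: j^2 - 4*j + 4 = (j - 2)*(j - 2)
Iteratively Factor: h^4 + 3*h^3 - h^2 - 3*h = (h)*(h^3 + 3*h^2 - h - 3) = h*(h + 3)*(h^2 - 1) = h*(h - 1)*(h + 3)*(h + 1)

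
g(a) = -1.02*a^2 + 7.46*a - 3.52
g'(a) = 7.46 - 2.04*a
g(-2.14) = -24.16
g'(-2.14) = 11.83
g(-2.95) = -34.40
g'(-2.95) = 13.48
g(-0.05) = -3.90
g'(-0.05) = 7.56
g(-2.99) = -34.94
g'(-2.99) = 13.56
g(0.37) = -0.90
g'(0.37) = 6.71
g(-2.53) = -28.92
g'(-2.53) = 12.62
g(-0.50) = -7.50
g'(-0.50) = 8.48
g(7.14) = -2.25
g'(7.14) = -7.11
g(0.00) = -3.52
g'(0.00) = 7.46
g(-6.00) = -85.00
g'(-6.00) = 19.70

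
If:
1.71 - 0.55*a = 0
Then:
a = 3.11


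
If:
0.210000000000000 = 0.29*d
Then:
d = 0.72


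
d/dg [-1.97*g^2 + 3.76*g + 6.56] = 3.76 - 3.94*g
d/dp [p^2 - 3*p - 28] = 2*p - 3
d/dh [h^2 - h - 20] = 2*h - 1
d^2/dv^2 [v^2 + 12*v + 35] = 2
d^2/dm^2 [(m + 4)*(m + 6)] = 2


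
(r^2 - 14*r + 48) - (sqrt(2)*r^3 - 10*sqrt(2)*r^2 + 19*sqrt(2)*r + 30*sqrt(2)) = -sqrt(2)*r^3 + r^2 + 10*sqrt(2)*r^2 - 19*sqrt(2)*r - 14*r - 30*sqrt(2) + 48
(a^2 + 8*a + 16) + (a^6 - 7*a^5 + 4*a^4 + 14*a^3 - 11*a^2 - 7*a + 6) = a^6 - 7*a^5 + 4*a^4 + 14*a^3 - 10*a^2 + a + 22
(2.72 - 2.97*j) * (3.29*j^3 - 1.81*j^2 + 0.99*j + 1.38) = -9.7713*j^4 + 14.3245*j^3 - 7.8635*j^2 - 1.4058*j + 3.7536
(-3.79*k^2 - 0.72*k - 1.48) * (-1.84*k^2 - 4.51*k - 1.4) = 6.9736*k^4 + 18.4177*k^3 + 11.2764*k^2 + 7.6828*k + 2.072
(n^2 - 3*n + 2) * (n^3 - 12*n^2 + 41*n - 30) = n^5 - 15*n^4 + 79*n^3 - 177*n^2 + 172*n - 60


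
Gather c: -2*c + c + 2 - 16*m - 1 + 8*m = -c - 8*m + 1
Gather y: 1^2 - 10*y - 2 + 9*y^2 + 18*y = 9*y^2 + 8*y - 1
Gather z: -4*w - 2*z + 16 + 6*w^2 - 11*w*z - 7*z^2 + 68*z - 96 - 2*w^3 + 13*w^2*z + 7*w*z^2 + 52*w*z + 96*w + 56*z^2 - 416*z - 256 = -2*w^3 + 6*w^2 + 92*w + z^2*(7*w + 49) + z*(13*w^2 + 41*w - 350) - 336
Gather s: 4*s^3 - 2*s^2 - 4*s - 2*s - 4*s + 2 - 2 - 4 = 4*s^3 - 2*s^2 - 10*s - 4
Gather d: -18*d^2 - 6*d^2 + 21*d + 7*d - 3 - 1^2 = -24*d^2 + 28*d - 4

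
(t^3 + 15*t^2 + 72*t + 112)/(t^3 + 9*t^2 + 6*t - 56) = (t + 4)/(t - 2)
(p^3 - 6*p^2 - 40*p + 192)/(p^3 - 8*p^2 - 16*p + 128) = (p + 6)/(p + 4)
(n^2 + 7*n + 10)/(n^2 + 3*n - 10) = (n + 2)/(n - 2)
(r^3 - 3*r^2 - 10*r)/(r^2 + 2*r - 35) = r*(r + 2)/(r + 7)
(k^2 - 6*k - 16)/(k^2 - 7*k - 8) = (k + 2)/(k + 1)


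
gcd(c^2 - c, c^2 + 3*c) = c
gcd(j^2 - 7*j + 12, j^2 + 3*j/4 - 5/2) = 1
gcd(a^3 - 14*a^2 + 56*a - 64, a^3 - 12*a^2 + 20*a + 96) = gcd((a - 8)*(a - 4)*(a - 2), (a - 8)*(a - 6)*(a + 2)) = a - 8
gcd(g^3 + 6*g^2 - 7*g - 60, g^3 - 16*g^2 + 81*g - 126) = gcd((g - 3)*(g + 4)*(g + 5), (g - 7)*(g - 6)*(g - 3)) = g - 3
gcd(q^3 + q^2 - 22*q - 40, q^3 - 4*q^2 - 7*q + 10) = q^2 - 3*q - 10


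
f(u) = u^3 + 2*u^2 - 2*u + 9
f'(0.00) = -2.00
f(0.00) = 9.00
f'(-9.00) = 205.00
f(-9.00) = -540.00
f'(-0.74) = -3.32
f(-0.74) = 11.17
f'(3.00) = 37.00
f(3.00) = 48.00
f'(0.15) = -1.33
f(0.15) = 8.75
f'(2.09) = 19.46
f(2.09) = 22.69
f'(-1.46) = -1.45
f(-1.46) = 13.07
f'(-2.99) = 12.86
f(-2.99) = 6.13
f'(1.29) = 8.15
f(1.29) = 11.89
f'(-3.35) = 18.27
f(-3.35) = 0.55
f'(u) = 3*u^2 + 4*u - 2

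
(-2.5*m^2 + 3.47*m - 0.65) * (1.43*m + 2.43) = -3.575*m^3 - 1.1129*m^2 + 7.5026*m - 1.5795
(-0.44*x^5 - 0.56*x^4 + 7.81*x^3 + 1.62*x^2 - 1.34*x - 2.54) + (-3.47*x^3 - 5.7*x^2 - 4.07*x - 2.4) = -0.44*x^5 - 0.56*x^4 + 4.34*x^3 - 4.08*x^2 - 5.41*x - 4.94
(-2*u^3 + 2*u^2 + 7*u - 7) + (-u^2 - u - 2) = -2*u^3 + u^2 + 6*u - 9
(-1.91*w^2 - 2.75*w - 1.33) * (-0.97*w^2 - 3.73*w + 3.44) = 1.8527*w^4 + 9.7918*w^3 + 4.9772*w^2 - 4.4991*w - 4.5752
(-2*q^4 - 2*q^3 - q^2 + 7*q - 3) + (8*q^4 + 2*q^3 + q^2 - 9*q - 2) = 6*q^4 - 2*q - 5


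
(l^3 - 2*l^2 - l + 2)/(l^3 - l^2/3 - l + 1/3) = 3*(l - 2)/(3*l - 1)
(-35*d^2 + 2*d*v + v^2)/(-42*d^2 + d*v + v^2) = (-5*d + v)/(-6*d + v)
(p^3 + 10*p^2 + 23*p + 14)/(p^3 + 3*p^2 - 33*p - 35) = (p + 2)/(p - 5)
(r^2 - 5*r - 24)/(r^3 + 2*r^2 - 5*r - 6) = (r - 8)/(r^2 - r - 2)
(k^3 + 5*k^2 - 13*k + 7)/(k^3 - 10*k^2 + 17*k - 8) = (k + 7)/(k - 8)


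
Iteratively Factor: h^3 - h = (h - 1)*(h^2 + h) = h*(h - 1)*(h + 1)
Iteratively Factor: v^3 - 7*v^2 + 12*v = (v - 3)*(v^2 - 4*v) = (v - 4)*(v - 3)*(v)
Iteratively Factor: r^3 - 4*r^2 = (r)*(r^2 - 4*r) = r^2*(r - 4)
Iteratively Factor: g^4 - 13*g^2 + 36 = (g + 2)*(g^3 - 2*g^2 - 9*g + 18) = (g - 3)*(g + 2)*(g^2 + g - 6) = (g - 3)*(g + 2)*(g + 3)*(g - 2)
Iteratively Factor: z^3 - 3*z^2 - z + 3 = (z - 1)*(z^2 - 2*z - 3) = (z - 3)*(z - 1)*(z + 1)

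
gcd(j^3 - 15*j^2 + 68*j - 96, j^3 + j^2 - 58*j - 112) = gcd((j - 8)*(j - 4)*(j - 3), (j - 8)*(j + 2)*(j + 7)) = j - 8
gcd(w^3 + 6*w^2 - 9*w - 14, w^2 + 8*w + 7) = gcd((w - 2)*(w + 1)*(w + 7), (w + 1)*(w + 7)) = w^2 + 8*w + 7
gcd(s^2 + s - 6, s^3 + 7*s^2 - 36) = s^2 + s - 6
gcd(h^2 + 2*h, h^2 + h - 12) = 1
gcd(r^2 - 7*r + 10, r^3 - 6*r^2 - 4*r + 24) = r - 2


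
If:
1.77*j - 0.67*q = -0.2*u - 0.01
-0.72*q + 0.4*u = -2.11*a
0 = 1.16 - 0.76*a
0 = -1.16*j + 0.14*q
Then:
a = 1.53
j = -2.00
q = -16.60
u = -37.94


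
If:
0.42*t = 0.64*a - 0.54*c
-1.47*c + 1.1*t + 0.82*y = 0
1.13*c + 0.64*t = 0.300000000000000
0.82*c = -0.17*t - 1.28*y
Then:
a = 0.27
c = 0.12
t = 0.25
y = -0.11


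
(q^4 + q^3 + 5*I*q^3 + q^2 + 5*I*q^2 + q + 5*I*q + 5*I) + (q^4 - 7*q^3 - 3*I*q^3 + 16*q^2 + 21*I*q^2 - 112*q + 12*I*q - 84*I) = 2*q^4 - 6*q^3 + 2*I*q^3 + 17*q^2 + 26*I*q^2 - 111*q + 17*I*q - 79*I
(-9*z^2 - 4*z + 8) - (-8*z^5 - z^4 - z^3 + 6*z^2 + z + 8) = 8*z^5 + z^4 + z^3 - 15*z^2 - 5*z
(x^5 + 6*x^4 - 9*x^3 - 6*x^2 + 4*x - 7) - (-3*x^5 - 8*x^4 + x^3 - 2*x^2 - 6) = 4*x^5 + 14*x^4 - 10*x^3 - 4*x^2 + 4*x - 1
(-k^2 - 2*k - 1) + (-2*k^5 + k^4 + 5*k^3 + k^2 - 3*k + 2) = -2*k^5 + k^4 + 5*k^3 - 5*k + 1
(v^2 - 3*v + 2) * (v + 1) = v^3 - 2*v^2 - v + 2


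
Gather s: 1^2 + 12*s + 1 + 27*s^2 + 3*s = 27*s^2 + 15*s + 2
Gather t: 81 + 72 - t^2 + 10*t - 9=-t^2 + 10*t + 144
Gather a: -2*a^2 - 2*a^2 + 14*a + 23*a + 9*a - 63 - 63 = -4*a^2 + 46*a - 126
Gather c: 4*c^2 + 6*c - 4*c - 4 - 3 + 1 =4*c^2 + 2*c - 6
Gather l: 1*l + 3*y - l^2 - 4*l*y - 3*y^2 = -l^2 + l*(1 - 4*y) - 3*y^2 + 3*y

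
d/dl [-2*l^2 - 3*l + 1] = -4*l - 3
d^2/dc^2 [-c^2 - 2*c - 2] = -2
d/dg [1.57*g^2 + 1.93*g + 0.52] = 3.14*g + 1.93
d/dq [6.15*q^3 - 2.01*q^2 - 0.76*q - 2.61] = 18.45*q^2 - 4.02*q - 0.76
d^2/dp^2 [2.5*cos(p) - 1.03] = -2.5*cos(p)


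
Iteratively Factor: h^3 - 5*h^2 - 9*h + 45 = (h + 3)*(h^2 - 8*h + 15) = (h - 3)*(h + 3)*(h - 5)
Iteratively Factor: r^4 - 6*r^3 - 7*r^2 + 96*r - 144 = (r - 4)*(r^3 - 2*r^2 - 15*r + 36) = (r - 4)*(r + 4)*(r^2 - 6*r + 9) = (r - 4)*(r - 3)*(r + 4)*(r - 3)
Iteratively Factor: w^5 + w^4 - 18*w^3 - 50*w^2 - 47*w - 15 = (w - 5)*(w^4 + 6*w^3 + 12*w^2 + 10*w + 3) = (w - 5)*(w + 1)*(w^3 + 5*w^2 + 7*w + 3) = (w - 5)*(w + 1)*(w + 3)*(w^2 + 2*w + 1) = (w - 5)*(w + 1)^2*(w + 3)*(w + 1)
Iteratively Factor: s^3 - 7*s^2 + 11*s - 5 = (s - 1)*(s^2 - 6*s + 5) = (s - 5)*(s - 1)*(s - 1)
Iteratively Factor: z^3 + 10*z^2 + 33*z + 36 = (z + 3)*(z^2 + 7*z + 12) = (z + 3)*(z + 4)*(z + 3)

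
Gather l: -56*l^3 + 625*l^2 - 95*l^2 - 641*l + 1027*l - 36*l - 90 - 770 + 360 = -56*l^3 + 530*l^2 + 350*l - 500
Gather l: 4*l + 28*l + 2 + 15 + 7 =32*l + 24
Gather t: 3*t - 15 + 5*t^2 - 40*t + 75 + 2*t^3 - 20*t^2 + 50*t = 2*t^3 - 15*t^2 + 13*t + 60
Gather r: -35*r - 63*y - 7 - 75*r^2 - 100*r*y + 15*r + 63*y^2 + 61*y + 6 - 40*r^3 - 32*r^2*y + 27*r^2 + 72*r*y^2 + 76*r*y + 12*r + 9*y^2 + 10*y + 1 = -40*r^3 + r^2*(-32*y - 48) + r*(72*y^2 - 24*y - 8) + 72*y^2 + 8*y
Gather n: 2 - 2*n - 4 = -2*n - 2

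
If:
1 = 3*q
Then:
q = 1/3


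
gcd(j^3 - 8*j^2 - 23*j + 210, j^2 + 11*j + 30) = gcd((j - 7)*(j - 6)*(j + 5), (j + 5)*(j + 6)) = j + 5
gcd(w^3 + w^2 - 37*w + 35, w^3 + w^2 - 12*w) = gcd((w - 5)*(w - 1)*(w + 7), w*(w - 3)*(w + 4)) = 1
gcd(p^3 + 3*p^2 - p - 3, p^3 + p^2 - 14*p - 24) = p + 3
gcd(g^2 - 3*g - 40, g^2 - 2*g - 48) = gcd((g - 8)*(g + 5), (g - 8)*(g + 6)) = g - 8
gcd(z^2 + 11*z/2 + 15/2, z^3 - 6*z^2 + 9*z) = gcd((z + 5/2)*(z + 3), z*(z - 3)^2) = 1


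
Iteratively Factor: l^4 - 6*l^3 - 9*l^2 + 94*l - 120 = (l - 3)*(l^3 - 3*l^2 - 18*l + 40) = (l - 3)*(l + 4)*(l^2 - 7*l + 10) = (l - 5)*(l - 3)*(l + 4)*(l - 2)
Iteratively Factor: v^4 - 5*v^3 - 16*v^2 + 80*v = (v - 5)*(v^3 - 16*v) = (v - 5)*(v - 4)*(v^2 + 4*v) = v*(v - 5)*(v - 4)*(v + 4)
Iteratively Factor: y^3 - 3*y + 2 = (y - 1)*(y^2 + y - 2) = (y - 1)*(y + 2)*(y - 1)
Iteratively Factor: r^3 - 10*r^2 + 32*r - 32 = (r - 4)*(r^2 - 6*r + 8) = (r - 4)*(r - 2)*(r - 4)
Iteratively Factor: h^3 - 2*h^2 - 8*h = (h + 2)*(h^2 - 4*h) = (h - 4)*(h + 2)*(h)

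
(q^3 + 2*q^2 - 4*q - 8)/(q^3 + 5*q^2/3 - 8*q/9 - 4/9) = 9*(q^2 - 4)/(9*q^2 - 3*q - 2)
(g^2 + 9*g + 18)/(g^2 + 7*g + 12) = (g + 6)/(g + 4)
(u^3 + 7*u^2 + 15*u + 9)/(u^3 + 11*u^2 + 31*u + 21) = (u + 3)/(u + 7)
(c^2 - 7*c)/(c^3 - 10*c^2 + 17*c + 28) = c/(c^2 - 3*c - 4)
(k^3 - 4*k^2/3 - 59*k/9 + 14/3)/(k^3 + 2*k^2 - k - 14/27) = 3*(k - 3)/(3*k + 1)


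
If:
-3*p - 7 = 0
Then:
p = -7/3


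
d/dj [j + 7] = 1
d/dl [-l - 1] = -1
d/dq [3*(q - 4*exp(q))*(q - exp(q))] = -15*q*exp(q) + 6*q + 24*exp(2*q) - 15*exp(q)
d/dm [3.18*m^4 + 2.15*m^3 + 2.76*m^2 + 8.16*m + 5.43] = 12.72*m^3 + 6.45*m^2 + 5.52*m + 8.16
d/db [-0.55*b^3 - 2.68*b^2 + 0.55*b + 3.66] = -1.65*b^2 - 5.36*b + 0.55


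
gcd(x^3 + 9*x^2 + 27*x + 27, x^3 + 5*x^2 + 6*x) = x + 3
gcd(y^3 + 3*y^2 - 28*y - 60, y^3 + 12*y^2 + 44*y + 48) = y^2 + 8*y + 12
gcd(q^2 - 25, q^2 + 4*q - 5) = q + 5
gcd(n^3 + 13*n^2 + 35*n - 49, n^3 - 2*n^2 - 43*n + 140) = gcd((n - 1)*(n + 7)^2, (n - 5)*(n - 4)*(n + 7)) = n + 7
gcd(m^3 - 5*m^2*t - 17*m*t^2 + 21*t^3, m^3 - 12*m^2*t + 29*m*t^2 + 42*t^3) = -m + 7*t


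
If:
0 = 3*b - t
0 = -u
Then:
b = t/3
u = 0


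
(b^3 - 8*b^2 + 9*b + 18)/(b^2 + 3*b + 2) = (b^2 - 9*b + 18)/(b + 2)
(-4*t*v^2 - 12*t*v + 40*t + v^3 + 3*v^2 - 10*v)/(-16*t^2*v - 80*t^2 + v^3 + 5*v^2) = (v - 2)/(4*t + v)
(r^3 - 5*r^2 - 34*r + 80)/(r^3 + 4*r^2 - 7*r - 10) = (r - 8)/(r + 1)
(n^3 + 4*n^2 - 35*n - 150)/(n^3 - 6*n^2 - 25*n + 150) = (n + 5)/(n - 5)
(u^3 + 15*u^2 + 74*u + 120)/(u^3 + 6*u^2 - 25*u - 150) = (u + 4)/(u - 5)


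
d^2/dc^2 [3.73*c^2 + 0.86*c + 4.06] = 7.46000000000000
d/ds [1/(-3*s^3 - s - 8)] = (9*s^2 + 1)/(3*s^3 + s + 8)^2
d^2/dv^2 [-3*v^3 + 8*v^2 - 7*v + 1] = 16 - 18*v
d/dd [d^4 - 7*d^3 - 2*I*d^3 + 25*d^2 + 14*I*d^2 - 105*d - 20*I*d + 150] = 4*d^3 + d^2*(-21 - 6*I) + d*(50 + 28*I) - 105 - 20*I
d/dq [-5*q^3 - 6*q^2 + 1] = 3*q*(-5*q - 4)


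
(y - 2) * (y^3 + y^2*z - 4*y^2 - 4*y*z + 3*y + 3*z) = y^4 + y^3*z - 6*y^3 - 6*y^2*z + 11*y^2 + 11*y*z - 6*y - 6*z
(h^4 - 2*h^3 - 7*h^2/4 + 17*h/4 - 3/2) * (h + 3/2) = h^5 - h^4/2 - 19*h^3/4 + 13*h^2/8 + 39*h/8 - 9/4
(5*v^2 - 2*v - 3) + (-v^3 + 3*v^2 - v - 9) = -v^3 + 8*v^2 - 3*v - 12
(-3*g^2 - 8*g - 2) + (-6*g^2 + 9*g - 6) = -9*g^2 + g - 8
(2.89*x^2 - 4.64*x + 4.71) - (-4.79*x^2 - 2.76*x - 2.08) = 7.68*x^2 - 1.88*x + 6.79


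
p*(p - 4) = p^2 - 4*p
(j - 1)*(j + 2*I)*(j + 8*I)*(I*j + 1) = I*j^4 - 9*j^3 - I*j^3 + 9*j^2 - 6*I*j^2 - 16*j + 6*I*j + 16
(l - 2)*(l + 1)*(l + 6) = l^3 + 5*l^2 - 8*l - 12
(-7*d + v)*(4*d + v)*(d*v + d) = -28*d^3*v - 28*d^3 - 3*d^2*v^2 - 3*d^2*v + d*v^3 + d*v^2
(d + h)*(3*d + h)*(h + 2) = 3*d^2*h + 6*d^2 + 4*d*h^2 + 8*d*h + h^3 + 2*h^2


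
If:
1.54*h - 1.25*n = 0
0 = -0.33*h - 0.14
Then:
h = -0.42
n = -0.52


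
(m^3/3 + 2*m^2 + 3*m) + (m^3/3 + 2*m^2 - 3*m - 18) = 2*m^3/3 + 4*m^2 - 18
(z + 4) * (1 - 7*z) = -7*z^2 - 27*z + 4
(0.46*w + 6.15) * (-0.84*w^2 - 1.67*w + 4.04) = -0.3864*w^3 - 5.9342*w^2 - 8.4121*w + 24.846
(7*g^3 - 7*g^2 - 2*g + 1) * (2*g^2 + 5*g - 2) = 14*g^5 + 21*g^4 - 53*g^3 + 6*g^2 + 9*g - 2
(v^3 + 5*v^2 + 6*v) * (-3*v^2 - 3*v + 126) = -3*v^5 - 18*v^4 + 93*v^3 + 612*v^2 + 756*v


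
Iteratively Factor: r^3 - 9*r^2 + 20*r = (r)*(r^2 - 9*r + 20) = r*(r - 5)*(r - 4)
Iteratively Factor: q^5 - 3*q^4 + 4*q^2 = (q + 1)*(q^4 - 4*q^3 + 4*q^2) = (q - 2)*(q + 1)*(q^3 - 2*q^2) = q*(q - 2)*(q + 1)*(q^2 - 2*q) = q*(q - 2)^2*(q + 1)*(q)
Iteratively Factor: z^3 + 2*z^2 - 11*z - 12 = (z + 1)*(z^2 + z - 12) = (z + 1)*(z + 4)*(z - 3)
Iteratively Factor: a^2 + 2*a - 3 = (a - 1)*(a + 3)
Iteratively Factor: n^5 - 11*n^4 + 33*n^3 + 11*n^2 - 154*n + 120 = (n - 5)*(n^4 - 6*n^3 + 3*n^2 + 26*n - 24) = (n - 5)*(n + 2)*(n^3 - 8*n^2 + 19*n - 12) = (n - 5)*(n - 1)*(n + 2)*(n^2 - 7*n + 12) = (n - 5)*(n - 3)*(n - 1)*(n + 2)*(n - 4)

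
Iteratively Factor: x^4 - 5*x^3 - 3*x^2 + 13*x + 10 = (x + 1)*(x^3 - 6*x^2 + 3*x + 10) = (x + 1)^2*(x^2 - 7*x + 10) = (x - 2)*(x + 1)^2*(x - 5)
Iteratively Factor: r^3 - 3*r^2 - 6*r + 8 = (r + 2)*(r^2 - 5*r + 4) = (r - 1)*(r + 2)*(r - 4)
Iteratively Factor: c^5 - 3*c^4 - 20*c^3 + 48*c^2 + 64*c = (c - 4)*(c^4 + c^3 - 16*c^2 - 16*c) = (c - 4)*(c + 1)*(c^3 - 16*c) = (c - 4)*(c + 1)*(c + 4)*(c^2 - 4*c) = c*(c - 4)*(c + 1)*(c + 4)*(c - 4)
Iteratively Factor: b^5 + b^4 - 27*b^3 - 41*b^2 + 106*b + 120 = (b + 4)*(b^4 - 3*b^3 - 15*b^2 + 19*b + 30) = (b + 1)*(b + 4)*(b^3 - 4*b^2 - 11*b + 30) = (b - 5)*(b + 1)*(b + 4)*(b^2 + b - 6) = (b - 5)*(b + 1)*(b + 3)*(b + 4)*(b - 2)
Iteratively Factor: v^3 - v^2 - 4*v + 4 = (v - 2)*(v^2 + v - 2) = (v - 2)*(v + 2)*(v - 1)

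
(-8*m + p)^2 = 64*m^2 - 16*m*p + p^2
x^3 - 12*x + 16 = (x - 2)^2*(x + 4)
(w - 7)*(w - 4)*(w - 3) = w^3 - 14*w^2 + 61*w - 84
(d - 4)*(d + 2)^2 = d^3 - 12*d - 16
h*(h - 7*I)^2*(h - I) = h^4 - 15*I*h^3 - 63*h^2 + 49*I*h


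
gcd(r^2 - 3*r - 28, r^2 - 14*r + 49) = r - 7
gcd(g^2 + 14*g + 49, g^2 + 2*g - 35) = g + 7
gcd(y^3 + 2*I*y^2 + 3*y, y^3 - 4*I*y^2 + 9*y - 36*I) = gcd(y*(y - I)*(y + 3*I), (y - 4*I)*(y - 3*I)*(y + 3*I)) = y + 3*I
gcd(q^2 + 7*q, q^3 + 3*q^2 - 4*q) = q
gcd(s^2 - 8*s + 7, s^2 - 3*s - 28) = s - 7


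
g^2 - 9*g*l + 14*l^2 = (g - 7*l)*(g - 2*l)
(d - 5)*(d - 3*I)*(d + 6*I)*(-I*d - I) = -I*d^4 + 3*d^3 + 4*I*d^3 - 12*d^2 - 13*I*d^2 - 15*d + 72*I*d + 90*I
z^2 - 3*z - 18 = (z - 6)*(z + 3)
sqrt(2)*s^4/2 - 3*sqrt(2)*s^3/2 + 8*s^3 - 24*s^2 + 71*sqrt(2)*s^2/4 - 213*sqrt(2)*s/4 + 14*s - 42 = (s - 3)*(s + 7*sqrt(2)/2)*(s + 4*sqrt(2))*(sqrt(2)*s/2 + 1/2)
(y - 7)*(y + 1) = y^2 - 6*y - 7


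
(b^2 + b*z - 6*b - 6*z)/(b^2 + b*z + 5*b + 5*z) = (b - 6)/(b + 5)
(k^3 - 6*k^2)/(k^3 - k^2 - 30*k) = k/(k + 5)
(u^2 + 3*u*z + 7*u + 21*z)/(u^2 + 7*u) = (u + 3*z)/u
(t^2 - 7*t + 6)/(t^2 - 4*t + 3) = (t - 6)/(t - 3)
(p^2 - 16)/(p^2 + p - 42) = (p^2 - 16)/(p^2 + p - 42)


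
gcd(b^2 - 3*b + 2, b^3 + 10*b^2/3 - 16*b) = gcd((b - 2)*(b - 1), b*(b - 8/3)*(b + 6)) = 1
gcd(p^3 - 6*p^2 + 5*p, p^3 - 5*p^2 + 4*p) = p^2 - p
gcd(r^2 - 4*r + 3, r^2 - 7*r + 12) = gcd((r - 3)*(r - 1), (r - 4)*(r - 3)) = r - 3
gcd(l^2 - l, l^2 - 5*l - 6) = 1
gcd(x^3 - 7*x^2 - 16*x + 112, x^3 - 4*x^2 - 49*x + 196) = x^2 - 11*x + 28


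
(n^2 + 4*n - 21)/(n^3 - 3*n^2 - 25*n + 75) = (n + 7)/(n^2 - 25)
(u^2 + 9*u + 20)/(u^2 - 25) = (u + 4)/(u - 5)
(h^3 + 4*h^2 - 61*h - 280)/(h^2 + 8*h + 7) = (h^2 - 3*h - 40)/(h + 1)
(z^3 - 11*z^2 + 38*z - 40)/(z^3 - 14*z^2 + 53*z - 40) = (z^2 - 6*z + 8)/(z^2 - 9*z + 8)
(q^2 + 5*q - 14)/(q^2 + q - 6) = (q + 7)/(q + 3)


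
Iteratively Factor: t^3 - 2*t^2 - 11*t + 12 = (t + 3)*(t^2 - 5*t + 4) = (t - 4)*(t + 3)*(t - 1)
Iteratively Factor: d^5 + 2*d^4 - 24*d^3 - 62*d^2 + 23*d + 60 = (d + 4)*(d^4 - 2*d^3 - 16*d^2 + 2*d + 15) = (d - 5)*(d + 4)*(d^3 + 3*d^2 - d - 3) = (d - 5)*(d - 1)*(d + 4)*(d^2 + 4*d + 3) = (d - 5)*(d - 1)*(d + 1)*(d + 4)*(d + 3)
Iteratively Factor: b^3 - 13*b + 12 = (b + 4)*(b^2 - 4*b + 3) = (b - 3)*(b + 4)*(b - 1)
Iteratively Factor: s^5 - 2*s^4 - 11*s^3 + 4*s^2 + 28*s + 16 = (s - 4)*(s^4 + 2*s^3 - 3*s^2 - 8*s - 4) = (s - 4)*(s + 1)*(s^3 + s^2 - 4*s - 4) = (s - 4)*(s + 1)*(s + 2)*(s^2 - s - 2) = (s - 4)*(s + 1)^2*(s + 2)*(s - 2)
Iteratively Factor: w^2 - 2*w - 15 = (w + 3)*(w - 5)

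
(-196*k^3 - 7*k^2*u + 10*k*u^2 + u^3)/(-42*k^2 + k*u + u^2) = (-28*k^2 + 3*k*u + u^2)/(-6*k + u)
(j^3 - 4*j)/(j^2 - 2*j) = j + 2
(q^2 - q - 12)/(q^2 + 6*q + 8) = (q^2 - q - 12)/(q^2 + 6*q + 8)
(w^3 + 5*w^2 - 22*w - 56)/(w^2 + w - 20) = (w^2 + 9*w + 14)/(w + 5)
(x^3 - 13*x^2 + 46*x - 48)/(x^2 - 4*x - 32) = (x^2 - 5*x + 6)/(x + 4)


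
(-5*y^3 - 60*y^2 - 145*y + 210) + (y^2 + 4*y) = -5*y^3 - 59*y^2 - 141*y + 210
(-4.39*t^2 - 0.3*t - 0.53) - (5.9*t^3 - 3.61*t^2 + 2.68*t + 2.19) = -5.9*t^3 - 0.78*t^2 - 2.98*t - 2.72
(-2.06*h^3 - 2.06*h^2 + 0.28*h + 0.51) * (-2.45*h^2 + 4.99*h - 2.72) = 5.047*h^5 - 5.2324*h^4 - 5.3622*h^3 + 5.7509*h^2 + 1.7833*h - 1.3872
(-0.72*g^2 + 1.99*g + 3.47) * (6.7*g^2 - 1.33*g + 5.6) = -4.824*g^4 + 14.2906*g^3 + 16.5703*g^2 + 6.5289*g + 19.432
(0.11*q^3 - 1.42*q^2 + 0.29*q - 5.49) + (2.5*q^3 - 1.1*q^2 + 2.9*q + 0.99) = 2.61*q^3 - 2.52*q^2 + 3.19*q - 4.5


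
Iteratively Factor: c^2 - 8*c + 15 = (c - 3)*(c - 5)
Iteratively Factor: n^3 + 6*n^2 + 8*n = (n + 4)*(n^2 + 2*n) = (n + 2)*(n + 4)*(n)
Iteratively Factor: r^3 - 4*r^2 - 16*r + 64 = (r - 4)*(r^2 - 16) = (r - 4)*(r + 4)*(r - 4)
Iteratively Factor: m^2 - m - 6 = (m + 2)*(m - 3)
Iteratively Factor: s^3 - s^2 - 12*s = (s + 3)*(s^2 - 4*s) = (s - 4)*(s + 3)*(s)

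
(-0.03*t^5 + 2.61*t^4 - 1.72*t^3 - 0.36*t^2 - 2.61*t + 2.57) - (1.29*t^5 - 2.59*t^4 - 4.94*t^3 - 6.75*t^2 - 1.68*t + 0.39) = -1.32*t^5 + 5.2*t^4 + 3.22*t^3 + 6.39*t^2 - 0.93*t + 2.18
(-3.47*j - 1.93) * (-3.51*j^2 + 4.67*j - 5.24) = 12.1797*j^3 - 9.4306*j^2 + 9.1697*j + 10.1132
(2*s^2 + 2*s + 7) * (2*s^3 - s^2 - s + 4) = 4*s^5 + 2*s^4 + 10*s^3 - s^2 + s + 28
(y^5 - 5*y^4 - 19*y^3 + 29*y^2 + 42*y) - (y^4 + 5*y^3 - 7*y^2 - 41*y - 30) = y^5 - 6*y^4 - 24*y^3 + 36*y^2 + 83*y + 30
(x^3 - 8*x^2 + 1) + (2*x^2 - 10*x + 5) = x^3 - 6*x^2 - 10*x + 6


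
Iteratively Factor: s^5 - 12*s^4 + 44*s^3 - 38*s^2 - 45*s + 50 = (s - 5)*(s^4 - 7*s^3 + 9*s^2 + 7*s - 10) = (s - 5)*(s + 1)*(s^3 - 8*s^2 + 17*s - 10) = (s - 5)^2*(s + 1)*(s^2 - 3*s + 2) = (s - 5)^2*(s - 1)*(s + 1)*(s - 2)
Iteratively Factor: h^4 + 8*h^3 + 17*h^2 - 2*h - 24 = (h - 1)*(h^3 + 9*h^2 + 26*h + 24) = (h - 1)*(h + 3)*(h^2 + 6*h + 8) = (h - 1)*(h + 2)*(h + 3)*(h + 4)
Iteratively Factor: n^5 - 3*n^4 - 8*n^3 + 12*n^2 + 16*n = (n)*(n^4 - 3*n^3 - 8*n^2 + 12*n + 16) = n*(n - 4)*(n^3 + n^2 - 4*n - 4) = n*(n - 4)*(n + 1)*(n^2 - 4) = n*(n - 4)*(n - 2)*(n + 1)*(n + 2)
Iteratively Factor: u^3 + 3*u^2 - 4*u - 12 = (u + 3)*(u^2 - 4) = (u - 2)*(u + 3)*(u + 2)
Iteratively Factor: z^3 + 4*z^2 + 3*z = (z)*(z^2 + 4*z + 3) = z*(z + 3)*(z + 1)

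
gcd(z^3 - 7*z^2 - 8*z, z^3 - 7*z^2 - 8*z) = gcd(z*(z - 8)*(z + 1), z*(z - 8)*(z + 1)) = z^3 - 7*z^2 - 8*z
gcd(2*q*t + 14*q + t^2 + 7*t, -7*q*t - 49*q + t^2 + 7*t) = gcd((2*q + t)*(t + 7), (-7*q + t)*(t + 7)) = t + 7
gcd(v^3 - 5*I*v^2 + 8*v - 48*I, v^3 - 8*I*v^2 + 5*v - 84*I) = v^2 - I*v + 12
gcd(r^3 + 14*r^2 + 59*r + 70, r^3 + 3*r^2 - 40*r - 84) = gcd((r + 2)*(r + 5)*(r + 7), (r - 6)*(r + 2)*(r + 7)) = r^2 + 9*r + 14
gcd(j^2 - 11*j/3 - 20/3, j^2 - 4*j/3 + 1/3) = 1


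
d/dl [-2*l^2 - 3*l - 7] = -4*l - 3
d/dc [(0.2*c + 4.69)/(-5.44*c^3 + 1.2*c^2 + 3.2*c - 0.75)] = (2.176*c^3 + 76.3008*c^2 - 11.256*c - 15.158)/(29.5936*c^6 - 13.056*c^5 - 33.376*c^4 + 15.84*c^3 + 8.44*c^2 - 4.8*c + 0.5625)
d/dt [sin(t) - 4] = cos(t)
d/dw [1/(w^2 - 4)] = -2*w/(w^2 - 4)^2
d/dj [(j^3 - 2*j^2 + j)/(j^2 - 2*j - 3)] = (j^4 - 4*j^3 - 6*j^2 + 12*j - 3)/(j^4 - 4*j^3 - 2*j^2 + 12*j + 9)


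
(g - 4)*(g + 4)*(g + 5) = g^3 + 5*g^2 - 16*g - 80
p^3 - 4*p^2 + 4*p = p*(p - 2)^2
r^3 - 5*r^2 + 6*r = r*(r - 3)*(r - 2)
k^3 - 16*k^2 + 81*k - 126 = (k - 7)*(k - 6)*(k - 3)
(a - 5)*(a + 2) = a^2 - 3*a - 10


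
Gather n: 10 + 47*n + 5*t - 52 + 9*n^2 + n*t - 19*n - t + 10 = 9*n^2 + n*(t + 28) + 4*t - 32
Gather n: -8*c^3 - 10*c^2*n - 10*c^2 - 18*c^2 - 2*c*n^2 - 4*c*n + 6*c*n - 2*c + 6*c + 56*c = -8*c^3 - 28*c^2 - 2*c*n^2 + 60*c + n*(-10*c^2 + 2*c)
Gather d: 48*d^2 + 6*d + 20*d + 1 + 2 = 48*d^2 + 26*d + 3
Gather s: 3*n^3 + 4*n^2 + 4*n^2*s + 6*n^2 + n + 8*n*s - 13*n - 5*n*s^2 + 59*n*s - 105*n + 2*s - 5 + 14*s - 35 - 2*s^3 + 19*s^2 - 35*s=3*n^3 + 10*n^2 - 117*n - 2*s^3 + s^2*(19 - 5*n) + s*(4*n^2 + 67*n - 19) - 40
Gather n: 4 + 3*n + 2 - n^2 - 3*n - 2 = 4 - n^2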